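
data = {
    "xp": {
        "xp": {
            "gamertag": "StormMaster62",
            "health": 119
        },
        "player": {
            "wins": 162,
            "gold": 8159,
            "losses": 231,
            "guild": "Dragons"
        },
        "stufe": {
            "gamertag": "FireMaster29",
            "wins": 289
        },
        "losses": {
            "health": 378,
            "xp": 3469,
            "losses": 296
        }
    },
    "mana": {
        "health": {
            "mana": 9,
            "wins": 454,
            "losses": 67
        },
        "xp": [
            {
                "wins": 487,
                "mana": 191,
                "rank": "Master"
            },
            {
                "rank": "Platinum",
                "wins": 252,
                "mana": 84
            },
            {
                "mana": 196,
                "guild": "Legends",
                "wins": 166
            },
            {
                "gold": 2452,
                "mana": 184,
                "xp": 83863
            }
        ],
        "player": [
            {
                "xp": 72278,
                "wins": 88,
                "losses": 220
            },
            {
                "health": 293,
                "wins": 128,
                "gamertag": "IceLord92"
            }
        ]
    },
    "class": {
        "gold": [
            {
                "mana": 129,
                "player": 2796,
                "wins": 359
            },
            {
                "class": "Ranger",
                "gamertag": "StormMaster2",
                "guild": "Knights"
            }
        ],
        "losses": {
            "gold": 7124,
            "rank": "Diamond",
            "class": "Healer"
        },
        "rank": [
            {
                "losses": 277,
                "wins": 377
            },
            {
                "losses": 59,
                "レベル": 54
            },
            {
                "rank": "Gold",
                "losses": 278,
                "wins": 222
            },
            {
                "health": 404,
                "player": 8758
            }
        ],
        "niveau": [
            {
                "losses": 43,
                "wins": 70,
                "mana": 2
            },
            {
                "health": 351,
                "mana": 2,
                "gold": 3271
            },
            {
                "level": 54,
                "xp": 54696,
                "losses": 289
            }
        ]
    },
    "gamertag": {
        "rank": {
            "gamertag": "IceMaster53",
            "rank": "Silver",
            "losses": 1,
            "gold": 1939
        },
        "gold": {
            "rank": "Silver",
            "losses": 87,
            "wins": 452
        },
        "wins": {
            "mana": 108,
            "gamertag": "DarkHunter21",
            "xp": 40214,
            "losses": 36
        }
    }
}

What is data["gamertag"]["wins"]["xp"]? 40214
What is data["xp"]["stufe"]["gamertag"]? "FireMaster29"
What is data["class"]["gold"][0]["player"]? 2796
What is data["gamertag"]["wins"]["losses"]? 36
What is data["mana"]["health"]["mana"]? 9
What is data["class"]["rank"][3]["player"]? 8758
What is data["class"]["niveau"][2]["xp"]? 54696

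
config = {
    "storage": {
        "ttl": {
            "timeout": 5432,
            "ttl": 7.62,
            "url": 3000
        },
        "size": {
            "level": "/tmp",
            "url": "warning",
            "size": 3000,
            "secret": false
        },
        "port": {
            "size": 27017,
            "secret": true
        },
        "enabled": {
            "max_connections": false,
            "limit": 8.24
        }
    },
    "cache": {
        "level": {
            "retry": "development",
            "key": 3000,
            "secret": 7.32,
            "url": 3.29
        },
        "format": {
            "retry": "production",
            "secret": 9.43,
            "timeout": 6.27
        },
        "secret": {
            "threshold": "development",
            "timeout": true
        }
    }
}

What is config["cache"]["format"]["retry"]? "production"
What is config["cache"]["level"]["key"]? 3000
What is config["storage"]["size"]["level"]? "/tmp"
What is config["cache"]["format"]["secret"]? 9.43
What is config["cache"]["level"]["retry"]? "development"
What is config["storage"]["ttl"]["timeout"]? 5432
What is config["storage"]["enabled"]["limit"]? 8.24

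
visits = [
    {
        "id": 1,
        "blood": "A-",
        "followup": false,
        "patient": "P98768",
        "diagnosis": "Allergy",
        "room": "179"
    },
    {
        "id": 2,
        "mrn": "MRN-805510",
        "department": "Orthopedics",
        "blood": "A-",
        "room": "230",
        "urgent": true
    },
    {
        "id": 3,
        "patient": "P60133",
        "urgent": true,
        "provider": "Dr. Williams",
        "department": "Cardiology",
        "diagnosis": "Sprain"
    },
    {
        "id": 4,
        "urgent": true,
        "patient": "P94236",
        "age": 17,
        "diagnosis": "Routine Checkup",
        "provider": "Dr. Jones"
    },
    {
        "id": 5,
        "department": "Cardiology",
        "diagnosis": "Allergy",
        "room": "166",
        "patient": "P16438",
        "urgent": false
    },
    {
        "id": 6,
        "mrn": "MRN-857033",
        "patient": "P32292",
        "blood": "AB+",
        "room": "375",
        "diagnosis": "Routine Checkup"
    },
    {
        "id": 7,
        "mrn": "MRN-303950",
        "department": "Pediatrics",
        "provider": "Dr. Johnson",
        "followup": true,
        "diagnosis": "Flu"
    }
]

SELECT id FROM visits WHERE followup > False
[7]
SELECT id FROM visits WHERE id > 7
[]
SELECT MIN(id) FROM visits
1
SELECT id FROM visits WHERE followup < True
[1]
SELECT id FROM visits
[1, 2, 3, 4, 5, 6, 7]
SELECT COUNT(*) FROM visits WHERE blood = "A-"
2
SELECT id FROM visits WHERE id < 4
[1, 2, 3]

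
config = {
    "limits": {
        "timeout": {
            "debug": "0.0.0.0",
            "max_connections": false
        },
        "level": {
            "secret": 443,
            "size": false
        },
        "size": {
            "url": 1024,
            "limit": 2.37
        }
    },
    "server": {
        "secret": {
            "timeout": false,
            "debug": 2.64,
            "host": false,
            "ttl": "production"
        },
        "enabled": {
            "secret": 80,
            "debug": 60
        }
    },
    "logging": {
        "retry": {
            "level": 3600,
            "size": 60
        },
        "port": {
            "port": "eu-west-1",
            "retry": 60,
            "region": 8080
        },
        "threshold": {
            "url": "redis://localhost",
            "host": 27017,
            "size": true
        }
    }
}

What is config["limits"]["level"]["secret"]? 443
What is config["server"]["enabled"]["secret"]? 80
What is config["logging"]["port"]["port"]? "eu-west-1"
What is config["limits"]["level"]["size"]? False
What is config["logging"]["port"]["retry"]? 60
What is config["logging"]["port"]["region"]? 8080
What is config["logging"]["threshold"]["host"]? 27017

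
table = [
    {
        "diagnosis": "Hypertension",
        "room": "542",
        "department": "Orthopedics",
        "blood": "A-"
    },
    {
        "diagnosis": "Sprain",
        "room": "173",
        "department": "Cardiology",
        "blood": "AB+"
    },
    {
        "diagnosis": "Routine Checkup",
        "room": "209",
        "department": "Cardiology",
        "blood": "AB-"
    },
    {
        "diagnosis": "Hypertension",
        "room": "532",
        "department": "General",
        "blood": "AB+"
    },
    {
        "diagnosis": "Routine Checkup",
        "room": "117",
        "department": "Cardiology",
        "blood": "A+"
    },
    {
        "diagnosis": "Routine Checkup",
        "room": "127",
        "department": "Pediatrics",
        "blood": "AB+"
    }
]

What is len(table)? 6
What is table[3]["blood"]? "AB+"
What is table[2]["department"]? "Cardiology"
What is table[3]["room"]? "532"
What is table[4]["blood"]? "A+"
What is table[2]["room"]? "209"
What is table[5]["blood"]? "AB+"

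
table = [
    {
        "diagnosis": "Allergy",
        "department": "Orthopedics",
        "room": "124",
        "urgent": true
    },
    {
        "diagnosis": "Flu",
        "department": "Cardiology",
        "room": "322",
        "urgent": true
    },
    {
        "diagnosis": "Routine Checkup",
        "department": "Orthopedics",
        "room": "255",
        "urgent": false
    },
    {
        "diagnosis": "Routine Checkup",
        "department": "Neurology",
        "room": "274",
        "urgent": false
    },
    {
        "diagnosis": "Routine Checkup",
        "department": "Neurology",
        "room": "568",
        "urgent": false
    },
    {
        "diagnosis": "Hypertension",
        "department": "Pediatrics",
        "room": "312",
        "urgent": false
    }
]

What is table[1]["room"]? "322"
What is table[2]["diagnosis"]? "Routine Checkup"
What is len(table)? 6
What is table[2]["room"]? "255"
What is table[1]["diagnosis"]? "Flu"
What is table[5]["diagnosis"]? "Hypertension"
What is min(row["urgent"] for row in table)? False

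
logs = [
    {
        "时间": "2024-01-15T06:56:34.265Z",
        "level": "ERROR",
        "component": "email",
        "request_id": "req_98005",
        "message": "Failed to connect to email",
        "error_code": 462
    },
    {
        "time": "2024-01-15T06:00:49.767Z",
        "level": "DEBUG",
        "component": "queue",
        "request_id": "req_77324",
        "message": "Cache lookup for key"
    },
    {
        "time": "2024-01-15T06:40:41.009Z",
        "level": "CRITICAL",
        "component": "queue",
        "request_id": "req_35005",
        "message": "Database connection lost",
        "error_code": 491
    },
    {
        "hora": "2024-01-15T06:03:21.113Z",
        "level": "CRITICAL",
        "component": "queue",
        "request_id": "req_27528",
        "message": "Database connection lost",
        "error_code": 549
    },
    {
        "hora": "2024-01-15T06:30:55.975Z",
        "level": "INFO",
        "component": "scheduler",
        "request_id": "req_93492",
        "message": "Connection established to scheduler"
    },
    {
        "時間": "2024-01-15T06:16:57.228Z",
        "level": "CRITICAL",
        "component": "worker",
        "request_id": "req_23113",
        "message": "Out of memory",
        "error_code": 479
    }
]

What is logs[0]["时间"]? "2024-01-15T06:56:34.265Z"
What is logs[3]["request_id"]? "req_27528"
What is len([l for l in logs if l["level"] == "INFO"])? 1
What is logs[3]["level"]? "CRITICAL"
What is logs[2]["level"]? "CRITICAL"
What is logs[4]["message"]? "Connection established to scheduler"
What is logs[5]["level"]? "CRITICAL"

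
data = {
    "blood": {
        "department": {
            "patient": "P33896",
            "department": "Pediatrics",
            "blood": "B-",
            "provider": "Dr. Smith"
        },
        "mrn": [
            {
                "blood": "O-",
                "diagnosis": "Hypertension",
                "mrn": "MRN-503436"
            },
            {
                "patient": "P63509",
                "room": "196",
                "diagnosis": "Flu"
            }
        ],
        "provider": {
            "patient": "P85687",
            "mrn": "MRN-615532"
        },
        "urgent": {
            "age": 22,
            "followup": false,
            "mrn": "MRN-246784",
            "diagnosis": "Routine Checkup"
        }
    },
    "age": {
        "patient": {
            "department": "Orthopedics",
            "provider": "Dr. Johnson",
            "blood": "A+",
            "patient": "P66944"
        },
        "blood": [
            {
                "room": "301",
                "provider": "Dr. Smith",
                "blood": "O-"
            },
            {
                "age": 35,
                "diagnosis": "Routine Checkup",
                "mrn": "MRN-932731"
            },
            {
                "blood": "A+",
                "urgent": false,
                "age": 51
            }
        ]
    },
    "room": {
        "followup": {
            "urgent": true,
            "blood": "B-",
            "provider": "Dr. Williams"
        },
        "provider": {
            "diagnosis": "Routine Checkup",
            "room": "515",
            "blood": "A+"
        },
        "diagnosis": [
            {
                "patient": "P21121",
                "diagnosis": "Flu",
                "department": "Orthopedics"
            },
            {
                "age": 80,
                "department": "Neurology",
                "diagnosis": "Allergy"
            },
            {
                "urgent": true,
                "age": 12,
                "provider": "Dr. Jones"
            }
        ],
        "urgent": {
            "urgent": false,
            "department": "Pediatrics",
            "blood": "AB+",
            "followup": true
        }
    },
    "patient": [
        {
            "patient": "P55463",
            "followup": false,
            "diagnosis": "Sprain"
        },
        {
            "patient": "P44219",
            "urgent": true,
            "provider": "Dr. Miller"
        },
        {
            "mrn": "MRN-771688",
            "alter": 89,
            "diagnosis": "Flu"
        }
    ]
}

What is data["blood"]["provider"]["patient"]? "P85687"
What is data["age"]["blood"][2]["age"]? 51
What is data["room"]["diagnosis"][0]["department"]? "Orthopedics"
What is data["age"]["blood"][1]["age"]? 35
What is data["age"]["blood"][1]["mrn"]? "MRN-932731"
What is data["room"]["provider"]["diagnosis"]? "Routine Checkup"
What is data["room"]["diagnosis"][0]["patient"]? "P21121"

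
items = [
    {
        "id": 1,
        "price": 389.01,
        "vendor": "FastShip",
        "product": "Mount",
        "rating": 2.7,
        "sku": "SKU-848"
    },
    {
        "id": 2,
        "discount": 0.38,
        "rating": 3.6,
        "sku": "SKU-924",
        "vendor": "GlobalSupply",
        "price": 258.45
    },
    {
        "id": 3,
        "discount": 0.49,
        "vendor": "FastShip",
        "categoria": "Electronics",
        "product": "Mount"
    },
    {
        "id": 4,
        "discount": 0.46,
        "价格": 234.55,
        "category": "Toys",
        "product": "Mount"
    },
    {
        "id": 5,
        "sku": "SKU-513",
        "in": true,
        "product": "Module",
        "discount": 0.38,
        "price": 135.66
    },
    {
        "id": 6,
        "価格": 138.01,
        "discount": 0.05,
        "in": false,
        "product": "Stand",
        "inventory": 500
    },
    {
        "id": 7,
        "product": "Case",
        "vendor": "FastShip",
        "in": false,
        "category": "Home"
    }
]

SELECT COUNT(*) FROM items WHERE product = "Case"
1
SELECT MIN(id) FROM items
1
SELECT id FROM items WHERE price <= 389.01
[1, 2, 5]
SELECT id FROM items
[1, 2, 3, 4, 5, 6, 7]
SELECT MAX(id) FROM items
7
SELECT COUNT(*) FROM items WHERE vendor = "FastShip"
3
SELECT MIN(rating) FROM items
2.7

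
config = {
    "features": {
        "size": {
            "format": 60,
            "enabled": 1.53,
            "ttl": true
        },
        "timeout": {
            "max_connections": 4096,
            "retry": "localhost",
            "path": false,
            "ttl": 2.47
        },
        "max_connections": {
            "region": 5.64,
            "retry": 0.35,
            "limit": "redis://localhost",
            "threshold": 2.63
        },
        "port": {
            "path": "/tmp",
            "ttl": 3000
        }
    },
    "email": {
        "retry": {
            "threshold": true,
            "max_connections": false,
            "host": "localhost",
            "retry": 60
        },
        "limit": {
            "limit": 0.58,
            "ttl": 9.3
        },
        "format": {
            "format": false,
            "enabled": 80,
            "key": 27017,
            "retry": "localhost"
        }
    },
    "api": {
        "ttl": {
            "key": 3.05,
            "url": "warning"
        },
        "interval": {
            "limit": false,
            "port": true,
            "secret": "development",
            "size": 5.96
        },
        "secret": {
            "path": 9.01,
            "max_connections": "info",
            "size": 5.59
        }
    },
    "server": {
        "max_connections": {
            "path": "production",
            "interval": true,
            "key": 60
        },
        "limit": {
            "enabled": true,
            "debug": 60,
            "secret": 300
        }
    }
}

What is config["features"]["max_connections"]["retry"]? 0.35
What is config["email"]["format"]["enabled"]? 80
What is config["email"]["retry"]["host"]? "localhost"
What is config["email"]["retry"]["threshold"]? True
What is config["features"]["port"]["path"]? "/tmp"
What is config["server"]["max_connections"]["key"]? 60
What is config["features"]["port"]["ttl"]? 3000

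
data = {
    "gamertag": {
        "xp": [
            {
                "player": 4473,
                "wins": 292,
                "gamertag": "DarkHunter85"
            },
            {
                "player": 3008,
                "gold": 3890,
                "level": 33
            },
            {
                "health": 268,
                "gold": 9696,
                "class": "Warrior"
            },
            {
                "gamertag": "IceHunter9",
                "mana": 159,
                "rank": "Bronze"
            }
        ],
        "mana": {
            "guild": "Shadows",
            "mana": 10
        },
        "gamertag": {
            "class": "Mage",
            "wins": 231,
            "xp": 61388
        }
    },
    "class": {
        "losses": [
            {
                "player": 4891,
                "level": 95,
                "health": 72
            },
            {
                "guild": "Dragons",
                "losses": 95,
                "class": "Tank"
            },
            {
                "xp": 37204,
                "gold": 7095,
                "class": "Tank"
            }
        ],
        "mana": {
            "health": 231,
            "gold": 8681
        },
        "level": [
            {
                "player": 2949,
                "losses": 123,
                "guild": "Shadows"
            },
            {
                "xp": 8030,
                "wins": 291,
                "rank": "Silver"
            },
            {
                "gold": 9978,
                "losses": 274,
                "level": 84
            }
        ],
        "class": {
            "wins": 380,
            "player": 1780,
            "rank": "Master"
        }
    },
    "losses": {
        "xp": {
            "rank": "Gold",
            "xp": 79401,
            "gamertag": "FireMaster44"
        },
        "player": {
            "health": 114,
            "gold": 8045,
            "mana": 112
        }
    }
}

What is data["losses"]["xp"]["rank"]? "Gold"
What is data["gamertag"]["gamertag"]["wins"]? 231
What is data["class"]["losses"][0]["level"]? 95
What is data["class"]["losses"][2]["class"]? "Tank"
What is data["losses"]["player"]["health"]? 114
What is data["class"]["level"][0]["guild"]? "Shadows"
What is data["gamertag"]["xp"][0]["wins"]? 292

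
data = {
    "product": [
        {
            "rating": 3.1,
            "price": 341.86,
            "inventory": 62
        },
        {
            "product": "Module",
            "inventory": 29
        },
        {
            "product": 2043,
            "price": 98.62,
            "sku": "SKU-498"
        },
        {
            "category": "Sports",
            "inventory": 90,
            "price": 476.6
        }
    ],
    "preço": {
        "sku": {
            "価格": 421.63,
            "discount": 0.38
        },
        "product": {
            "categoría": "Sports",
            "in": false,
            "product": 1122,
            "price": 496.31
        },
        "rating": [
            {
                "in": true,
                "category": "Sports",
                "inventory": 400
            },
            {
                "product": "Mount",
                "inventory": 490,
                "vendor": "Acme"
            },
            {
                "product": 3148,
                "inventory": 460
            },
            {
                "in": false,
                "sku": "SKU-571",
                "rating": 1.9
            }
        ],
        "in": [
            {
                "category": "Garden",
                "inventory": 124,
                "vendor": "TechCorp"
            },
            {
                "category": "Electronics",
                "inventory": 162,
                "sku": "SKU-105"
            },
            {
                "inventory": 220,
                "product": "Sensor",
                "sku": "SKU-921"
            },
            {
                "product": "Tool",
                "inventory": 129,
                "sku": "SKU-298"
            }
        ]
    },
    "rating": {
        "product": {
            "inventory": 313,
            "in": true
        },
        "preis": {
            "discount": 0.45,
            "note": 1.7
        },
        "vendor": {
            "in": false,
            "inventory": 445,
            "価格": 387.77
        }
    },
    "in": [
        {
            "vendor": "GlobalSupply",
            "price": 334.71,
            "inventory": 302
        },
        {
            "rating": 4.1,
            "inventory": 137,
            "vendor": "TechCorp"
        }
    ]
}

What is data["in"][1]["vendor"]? "TechCorp"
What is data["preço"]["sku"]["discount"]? 0.38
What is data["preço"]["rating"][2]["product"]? 3148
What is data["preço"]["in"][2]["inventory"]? 220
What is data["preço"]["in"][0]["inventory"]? 124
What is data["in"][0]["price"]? 334.71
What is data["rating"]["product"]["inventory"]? 313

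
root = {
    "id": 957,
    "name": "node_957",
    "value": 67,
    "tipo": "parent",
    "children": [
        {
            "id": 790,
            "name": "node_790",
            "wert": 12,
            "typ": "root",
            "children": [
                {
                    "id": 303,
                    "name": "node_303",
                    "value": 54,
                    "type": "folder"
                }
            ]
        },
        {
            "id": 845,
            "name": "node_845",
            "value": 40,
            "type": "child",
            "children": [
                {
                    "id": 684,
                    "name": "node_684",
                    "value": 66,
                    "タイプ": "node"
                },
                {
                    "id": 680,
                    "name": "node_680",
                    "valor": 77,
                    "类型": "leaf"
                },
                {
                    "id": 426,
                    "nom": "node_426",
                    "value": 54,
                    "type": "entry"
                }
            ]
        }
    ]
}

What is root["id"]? 957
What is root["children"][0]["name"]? "node_790"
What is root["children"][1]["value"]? 40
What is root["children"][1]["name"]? "node_845"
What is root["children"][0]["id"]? 790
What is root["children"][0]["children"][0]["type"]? "folder"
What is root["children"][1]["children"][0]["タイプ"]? "node"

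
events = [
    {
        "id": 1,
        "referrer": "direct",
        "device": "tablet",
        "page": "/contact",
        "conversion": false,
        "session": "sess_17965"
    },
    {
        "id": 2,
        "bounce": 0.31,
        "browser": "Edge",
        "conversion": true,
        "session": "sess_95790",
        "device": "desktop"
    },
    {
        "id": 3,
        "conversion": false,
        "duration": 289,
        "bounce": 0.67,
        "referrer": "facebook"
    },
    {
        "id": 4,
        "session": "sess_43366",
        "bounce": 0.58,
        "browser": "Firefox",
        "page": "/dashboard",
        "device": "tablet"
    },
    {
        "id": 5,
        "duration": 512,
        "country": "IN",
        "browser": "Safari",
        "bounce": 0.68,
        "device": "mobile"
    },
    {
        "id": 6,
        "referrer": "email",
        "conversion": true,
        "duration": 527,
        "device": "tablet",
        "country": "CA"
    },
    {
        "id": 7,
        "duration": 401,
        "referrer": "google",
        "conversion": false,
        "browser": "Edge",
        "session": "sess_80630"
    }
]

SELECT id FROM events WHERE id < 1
[]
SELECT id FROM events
[1, 2, 3, 4, 5, 6, 7]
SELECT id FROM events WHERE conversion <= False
[1, 3, 7]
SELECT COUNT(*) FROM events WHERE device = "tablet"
3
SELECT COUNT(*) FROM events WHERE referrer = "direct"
1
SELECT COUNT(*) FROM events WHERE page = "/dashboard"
1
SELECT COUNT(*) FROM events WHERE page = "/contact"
1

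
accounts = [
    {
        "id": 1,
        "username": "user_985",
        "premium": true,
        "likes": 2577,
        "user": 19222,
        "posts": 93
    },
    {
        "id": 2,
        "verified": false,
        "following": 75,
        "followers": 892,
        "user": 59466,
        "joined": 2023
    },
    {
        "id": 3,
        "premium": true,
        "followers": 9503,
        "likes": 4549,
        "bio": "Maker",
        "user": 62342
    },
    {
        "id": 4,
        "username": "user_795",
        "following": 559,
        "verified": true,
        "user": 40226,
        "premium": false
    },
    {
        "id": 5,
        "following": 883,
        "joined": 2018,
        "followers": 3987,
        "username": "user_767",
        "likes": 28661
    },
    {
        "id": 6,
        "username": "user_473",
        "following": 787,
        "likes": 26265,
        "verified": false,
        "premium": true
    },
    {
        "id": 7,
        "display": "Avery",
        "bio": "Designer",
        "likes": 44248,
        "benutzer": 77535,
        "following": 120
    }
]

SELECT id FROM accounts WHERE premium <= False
[4]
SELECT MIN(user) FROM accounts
19222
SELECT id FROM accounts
[1, 2, 3, 4, 5, 6, 7]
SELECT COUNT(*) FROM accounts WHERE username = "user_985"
1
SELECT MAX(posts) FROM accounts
93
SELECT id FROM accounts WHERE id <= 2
[1, 2]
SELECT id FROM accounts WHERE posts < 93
[]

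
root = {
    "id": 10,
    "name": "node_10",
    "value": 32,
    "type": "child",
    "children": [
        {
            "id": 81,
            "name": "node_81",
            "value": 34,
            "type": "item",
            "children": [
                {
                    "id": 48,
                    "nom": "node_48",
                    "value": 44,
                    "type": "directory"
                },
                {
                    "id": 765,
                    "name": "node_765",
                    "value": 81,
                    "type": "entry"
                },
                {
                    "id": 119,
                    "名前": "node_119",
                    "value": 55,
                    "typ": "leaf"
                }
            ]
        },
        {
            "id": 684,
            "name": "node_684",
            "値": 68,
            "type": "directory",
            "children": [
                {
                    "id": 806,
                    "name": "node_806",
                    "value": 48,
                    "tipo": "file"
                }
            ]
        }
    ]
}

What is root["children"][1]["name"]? "node_684"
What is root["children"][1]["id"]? 684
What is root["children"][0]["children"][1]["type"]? "entry"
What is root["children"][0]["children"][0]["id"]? 48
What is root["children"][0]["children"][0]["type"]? "directory"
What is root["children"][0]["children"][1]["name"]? "node_765"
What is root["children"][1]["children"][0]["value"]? 48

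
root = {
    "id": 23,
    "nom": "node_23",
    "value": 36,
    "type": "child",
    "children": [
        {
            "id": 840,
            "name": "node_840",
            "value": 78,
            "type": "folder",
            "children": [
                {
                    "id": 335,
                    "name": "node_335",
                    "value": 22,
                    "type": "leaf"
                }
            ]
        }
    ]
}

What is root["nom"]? "node_23"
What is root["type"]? "child"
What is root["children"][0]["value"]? 78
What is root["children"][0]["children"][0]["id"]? 335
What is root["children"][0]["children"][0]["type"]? "leaf"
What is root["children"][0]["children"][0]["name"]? "node_335"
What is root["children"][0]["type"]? "folder"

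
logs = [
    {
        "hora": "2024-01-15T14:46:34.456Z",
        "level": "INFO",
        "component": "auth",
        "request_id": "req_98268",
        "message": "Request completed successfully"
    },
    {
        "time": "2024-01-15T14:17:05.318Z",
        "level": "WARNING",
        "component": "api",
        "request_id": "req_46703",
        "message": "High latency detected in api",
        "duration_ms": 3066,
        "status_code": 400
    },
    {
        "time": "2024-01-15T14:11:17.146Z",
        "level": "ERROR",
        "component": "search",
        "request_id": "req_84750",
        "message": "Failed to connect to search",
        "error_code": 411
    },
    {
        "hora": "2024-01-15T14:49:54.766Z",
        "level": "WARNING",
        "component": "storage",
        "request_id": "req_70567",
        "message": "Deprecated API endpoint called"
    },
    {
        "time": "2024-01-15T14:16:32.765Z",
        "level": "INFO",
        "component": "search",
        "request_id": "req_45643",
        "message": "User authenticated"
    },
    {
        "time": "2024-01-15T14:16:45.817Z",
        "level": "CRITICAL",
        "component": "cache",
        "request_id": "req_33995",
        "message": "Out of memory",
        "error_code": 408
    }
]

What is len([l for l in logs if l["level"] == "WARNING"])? 2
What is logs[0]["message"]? "Request completed successfully"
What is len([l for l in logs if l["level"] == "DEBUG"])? 0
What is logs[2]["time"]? "2024-01-15T14:11:17.146Z"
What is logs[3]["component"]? "storage"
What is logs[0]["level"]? "INFO"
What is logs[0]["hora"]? "2024-01-15T14:46:34.456Z"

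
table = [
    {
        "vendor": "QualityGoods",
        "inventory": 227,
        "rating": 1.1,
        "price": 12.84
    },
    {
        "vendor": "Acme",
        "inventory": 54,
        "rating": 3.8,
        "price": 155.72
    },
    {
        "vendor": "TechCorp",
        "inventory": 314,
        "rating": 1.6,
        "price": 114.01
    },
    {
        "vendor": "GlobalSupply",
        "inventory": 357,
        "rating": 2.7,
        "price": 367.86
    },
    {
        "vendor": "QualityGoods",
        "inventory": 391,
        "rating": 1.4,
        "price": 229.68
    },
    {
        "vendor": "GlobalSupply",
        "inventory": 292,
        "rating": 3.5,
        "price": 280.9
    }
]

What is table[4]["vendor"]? "QualityGoods"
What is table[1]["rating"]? 3.8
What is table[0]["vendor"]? "QualityGoods"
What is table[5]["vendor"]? "GlobalSupply"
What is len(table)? 6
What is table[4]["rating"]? 1.4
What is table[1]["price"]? 155.72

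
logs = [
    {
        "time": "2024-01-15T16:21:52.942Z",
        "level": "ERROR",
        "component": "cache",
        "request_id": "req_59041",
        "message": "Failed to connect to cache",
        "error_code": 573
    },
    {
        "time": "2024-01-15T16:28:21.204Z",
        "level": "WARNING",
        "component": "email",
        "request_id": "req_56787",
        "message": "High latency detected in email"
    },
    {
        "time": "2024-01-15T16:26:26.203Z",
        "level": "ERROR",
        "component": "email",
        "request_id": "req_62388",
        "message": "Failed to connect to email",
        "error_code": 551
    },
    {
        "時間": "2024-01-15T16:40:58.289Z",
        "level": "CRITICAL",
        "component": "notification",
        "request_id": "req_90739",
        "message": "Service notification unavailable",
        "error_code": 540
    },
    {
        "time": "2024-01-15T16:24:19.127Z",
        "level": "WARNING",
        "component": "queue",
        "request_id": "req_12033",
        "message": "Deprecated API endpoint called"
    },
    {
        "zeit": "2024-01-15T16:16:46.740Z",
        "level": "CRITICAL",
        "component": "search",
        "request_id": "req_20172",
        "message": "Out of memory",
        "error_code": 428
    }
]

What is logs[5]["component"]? "search"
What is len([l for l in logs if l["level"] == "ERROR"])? 2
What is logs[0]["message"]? "Failed to connect to cache"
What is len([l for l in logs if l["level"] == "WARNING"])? 2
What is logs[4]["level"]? "WARNING"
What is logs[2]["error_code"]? 551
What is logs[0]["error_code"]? 573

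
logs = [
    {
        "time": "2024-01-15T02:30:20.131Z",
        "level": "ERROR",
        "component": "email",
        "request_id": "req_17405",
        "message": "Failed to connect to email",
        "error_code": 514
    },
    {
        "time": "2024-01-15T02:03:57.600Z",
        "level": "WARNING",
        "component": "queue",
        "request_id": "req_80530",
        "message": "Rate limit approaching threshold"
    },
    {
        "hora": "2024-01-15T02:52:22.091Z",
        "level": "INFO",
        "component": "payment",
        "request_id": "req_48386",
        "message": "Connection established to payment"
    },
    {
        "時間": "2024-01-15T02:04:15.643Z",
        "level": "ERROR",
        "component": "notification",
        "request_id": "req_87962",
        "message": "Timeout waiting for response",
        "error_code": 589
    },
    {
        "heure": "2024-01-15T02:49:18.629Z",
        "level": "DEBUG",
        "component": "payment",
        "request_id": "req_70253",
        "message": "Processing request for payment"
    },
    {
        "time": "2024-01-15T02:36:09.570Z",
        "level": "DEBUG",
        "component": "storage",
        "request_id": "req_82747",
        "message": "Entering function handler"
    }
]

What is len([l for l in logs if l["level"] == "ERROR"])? 2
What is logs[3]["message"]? "Timeout waiting for response"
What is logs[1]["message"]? "Rate limit approaching threshold"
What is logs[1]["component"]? "queue"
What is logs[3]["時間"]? "2024-01-15T02:04:15.643Z"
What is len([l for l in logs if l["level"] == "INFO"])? 1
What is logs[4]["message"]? "Processing request for payment"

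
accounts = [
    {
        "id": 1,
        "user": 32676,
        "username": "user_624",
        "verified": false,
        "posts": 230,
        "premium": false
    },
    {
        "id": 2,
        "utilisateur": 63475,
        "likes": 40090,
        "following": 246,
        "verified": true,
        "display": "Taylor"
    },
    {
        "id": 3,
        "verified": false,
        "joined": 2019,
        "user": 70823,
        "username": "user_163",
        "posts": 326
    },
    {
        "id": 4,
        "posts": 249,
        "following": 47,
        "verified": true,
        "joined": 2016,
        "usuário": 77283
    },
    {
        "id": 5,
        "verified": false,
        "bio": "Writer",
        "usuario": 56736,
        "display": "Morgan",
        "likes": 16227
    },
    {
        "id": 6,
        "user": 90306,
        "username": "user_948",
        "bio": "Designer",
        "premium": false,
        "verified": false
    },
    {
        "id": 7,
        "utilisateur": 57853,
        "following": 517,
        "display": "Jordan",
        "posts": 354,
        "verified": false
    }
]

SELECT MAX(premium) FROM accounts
False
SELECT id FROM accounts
[1, 2, 3, 4, 5, 6, 7]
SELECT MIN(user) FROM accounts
32676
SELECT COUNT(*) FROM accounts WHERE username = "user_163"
1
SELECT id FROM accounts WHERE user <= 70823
[1, 3]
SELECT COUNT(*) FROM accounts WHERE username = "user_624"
1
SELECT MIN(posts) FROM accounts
230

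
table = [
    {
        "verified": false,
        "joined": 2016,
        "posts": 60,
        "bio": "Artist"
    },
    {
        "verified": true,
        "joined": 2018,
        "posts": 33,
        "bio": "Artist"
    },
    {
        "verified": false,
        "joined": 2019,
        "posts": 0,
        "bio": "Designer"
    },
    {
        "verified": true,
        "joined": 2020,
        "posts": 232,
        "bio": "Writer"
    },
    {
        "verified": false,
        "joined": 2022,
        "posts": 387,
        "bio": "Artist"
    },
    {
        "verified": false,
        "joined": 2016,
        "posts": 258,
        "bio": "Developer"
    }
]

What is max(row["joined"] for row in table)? 2022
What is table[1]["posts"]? 33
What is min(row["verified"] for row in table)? False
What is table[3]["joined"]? 2020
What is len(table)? 6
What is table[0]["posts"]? 60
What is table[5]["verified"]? False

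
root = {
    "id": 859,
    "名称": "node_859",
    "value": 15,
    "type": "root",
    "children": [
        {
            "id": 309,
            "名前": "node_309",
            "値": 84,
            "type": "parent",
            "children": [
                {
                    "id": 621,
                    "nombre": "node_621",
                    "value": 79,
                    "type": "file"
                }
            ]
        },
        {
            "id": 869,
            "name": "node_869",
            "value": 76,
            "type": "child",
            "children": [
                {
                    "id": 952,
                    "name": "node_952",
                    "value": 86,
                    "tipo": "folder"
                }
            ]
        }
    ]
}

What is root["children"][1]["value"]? 76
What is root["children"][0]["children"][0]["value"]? 79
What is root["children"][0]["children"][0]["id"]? 621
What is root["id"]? 859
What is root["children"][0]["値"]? 84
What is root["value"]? 15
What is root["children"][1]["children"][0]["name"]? "node_952"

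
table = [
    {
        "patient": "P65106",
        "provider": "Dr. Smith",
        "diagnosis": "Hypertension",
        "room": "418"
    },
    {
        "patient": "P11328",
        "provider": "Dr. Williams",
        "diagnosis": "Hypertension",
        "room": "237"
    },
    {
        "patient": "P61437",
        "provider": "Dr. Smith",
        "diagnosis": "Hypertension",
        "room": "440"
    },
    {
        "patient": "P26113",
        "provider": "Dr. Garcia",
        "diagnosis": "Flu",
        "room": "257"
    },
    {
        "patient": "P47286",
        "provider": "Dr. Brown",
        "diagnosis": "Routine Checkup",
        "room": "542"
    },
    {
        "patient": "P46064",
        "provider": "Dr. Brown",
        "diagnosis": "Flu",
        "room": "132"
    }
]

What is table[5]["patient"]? "P46064"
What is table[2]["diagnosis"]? "Hypertension"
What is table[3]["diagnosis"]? "Flu"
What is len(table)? 6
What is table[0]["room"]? "418"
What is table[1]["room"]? "237"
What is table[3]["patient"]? "P26113"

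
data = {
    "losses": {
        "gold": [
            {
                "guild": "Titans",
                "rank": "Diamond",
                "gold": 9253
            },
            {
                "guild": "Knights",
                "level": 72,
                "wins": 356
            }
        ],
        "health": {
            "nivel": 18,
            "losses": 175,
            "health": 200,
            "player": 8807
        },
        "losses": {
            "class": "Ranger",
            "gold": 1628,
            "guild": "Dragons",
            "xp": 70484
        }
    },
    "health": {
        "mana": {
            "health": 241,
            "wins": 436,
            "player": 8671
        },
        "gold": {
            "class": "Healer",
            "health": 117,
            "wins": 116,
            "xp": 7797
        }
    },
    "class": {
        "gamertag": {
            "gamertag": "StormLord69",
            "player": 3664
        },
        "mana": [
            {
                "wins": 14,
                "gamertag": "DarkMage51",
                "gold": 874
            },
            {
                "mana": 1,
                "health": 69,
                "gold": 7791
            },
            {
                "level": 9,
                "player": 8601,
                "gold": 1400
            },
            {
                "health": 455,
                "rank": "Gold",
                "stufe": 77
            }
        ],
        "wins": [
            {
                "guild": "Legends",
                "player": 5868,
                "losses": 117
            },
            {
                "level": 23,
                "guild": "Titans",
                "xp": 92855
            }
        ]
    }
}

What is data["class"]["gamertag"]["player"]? 3664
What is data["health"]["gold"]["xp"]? 7797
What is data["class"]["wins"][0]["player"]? 5868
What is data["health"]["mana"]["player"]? 8671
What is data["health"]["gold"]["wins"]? 116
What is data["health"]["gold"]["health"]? 117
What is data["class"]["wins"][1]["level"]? 23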